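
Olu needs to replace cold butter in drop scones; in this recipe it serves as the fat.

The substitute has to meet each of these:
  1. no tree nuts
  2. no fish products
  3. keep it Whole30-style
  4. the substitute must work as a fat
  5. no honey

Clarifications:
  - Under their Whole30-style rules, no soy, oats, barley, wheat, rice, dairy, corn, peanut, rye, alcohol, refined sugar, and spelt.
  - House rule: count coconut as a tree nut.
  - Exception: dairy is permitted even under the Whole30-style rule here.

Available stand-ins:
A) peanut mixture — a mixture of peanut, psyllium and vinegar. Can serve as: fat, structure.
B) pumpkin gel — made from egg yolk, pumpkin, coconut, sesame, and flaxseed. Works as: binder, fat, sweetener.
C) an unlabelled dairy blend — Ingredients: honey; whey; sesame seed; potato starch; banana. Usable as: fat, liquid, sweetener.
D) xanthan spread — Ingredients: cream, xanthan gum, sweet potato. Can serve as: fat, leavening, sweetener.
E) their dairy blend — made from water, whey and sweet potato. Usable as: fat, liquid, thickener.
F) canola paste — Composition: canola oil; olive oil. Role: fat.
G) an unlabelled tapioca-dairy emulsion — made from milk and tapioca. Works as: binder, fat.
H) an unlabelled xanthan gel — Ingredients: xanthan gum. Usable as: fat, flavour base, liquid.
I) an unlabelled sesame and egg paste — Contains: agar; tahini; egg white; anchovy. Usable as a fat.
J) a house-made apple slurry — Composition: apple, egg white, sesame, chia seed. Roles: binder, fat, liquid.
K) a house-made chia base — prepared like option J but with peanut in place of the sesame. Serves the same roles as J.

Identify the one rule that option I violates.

fish-free

usable as a fat: satisfied
Whole30-style: satisfied
tree-nut-free: satisfied
honey-free: satisfied
fish-free: has anchovy — fails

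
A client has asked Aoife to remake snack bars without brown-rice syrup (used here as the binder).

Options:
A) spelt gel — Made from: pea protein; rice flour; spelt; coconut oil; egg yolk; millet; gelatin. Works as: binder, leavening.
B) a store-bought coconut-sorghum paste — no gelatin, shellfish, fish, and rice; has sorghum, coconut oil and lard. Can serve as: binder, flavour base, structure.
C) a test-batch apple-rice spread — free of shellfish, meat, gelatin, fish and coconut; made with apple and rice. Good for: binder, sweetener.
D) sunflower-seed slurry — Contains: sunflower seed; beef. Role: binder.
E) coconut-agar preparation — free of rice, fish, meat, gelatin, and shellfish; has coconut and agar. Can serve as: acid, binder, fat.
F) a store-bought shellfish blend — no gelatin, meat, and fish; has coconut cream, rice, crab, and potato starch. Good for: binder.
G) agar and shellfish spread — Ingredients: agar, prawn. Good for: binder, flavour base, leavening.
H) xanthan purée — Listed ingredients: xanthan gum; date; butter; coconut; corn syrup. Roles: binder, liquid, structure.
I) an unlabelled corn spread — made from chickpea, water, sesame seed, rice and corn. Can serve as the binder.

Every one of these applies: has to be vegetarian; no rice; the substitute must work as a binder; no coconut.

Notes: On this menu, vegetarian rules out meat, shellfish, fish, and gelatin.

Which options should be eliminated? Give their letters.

A, B, C, D, E, F, G, H, I

A: has gelatin, so not vegetarian; has coconut oil, so not coconut-free (and 1 more) — reject
B: has lard, so not vegetarian; has coconut oil, so not coconut-free — reject
C: has rice, so not rice-free — out
D: has beef, so not vegetarian — no
E: has coconut, so not coconut-free — out
F: has crab, so not vegetarian; has coconut cream, so not coconut-free (and 1 more) — reject
G: has prawn, so not vegetarian — reject
H: has coconut, so not coconut-free — reject
I: has rice, so not rice-free — out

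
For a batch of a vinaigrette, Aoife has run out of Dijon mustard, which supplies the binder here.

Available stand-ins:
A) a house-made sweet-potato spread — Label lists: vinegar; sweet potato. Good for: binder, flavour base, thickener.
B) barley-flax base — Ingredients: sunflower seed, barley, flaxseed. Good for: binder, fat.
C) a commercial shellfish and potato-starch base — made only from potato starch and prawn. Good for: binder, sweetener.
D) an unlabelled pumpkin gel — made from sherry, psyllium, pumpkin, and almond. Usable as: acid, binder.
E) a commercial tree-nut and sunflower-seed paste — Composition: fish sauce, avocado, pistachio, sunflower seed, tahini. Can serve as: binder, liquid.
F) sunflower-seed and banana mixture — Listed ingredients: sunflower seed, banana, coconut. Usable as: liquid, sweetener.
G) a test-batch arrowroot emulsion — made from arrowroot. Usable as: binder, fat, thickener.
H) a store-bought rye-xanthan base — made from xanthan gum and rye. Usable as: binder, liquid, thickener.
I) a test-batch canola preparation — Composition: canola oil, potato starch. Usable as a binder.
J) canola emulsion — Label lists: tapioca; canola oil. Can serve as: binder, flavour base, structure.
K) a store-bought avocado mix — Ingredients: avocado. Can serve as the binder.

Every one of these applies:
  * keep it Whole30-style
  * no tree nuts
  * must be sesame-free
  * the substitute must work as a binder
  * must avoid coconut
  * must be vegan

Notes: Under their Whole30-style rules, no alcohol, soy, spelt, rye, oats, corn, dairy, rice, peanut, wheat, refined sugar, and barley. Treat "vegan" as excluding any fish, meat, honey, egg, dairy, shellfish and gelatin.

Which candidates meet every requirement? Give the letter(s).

A: only sweet potato and vinegar; none excluded — valid
B: has barley, so not Whole30-style — out
C: has prawn, so not vegan — no
D: has sherry, so not Whole30-style; has almond, so not tree-nut-free — reject
E: has fish sauce, so not vegan; has pistachio, so not tree-nut-free (and 1 more) — reject
F: not usable as a binder; has coconut, so not coconut-free — reject
G: only arrowroot; none excluded — OK
H: has rye, so not Whole30-style — no
I: only potato starch and canola oil; none excluded — OK
J: nothing on the exclusion list — OK
K: only avocado; none excluded — keep

A, G, I, J, K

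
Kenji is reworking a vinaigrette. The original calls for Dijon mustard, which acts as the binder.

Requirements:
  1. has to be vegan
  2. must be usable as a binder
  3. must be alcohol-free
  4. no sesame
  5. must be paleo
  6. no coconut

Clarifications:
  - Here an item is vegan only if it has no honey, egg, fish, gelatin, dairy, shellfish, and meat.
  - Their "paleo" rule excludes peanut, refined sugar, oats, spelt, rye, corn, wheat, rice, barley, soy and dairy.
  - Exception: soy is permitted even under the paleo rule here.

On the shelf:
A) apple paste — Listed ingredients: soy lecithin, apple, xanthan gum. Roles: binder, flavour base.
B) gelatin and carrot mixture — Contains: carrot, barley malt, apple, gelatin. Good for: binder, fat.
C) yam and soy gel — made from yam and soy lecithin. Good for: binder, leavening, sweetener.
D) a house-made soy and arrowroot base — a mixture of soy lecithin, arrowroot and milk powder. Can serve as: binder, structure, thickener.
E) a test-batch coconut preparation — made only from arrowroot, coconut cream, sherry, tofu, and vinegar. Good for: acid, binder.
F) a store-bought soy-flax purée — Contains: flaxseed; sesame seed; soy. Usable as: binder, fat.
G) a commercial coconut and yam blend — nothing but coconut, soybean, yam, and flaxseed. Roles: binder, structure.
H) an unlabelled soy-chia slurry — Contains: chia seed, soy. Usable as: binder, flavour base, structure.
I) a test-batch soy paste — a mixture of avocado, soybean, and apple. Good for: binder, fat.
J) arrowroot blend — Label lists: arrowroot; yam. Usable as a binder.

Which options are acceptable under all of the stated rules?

A, C, H, I, J

A: soy is permitted under the paleo carve-out; nothing else excluded — keep
B: has gelatin, so not vegan; has barley malt, so not paleo — out
C: soy is permitted under the paleo carve-out; nothing else excluded — OK
D: has milk powder, so not vegan; has milk powder, so not paleo — no
E: has sherry, so not alcohol-free; has coconut cream, so not coconut-free — reject
F: has sesame seed, so not sesame-free — no
G: has coconut, so not coconut-free — out
H: soy is permitted under the paleo carve-out; nothing else excluded — keep
I: soy is permitted under the paleo carve-out; nothing else excluded — OK
J: only yam and arrowroot; none excluded — OK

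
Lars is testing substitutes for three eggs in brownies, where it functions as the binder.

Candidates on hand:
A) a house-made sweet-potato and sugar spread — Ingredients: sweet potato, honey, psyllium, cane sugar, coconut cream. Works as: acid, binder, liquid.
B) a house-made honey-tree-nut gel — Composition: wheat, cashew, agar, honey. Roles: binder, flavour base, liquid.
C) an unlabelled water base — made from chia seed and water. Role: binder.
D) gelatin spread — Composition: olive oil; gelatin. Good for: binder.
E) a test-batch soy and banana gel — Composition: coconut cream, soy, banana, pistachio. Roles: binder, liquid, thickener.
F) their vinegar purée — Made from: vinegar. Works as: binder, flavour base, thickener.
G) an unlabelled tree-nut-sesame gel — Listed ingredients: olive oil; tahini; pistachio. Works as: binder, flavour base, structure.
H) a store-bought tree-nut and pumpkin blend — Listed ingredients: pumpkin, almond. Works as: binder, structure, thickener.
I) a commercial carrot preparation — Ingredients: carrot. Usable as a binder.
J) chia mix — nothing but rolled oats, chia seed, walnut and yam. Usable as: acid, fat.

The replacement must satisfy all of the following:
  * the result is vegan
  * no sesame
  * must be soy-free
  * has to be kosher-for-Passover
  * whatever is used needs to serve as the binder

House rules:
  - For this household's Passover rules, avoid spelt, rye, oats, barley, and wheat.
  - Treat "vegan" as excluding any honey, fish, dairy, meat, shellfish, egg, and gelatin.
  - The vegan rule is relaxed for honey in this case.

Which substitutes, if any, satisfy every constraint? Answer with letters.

A, C, F, H, I

A: honey is permitted under the vegan carve-out; nothing else excluded — valid
B: has wheat, so not kosher-for-Passover — reject
C: only water and chia seed; none excluded — OK
D: has gelatin, so not vegan — reject
E: has soy, so not soy-free — no
F: works as a binder, no soy, no sesame — OK
G: has tahini, so not sesame-free — no
H: only almond and pumpkin; none excluded — OK
I: kosher-for-Passover, no soy — OK
J: not usable as a binder; has rolled oats, so not kosher-for-Passover — reject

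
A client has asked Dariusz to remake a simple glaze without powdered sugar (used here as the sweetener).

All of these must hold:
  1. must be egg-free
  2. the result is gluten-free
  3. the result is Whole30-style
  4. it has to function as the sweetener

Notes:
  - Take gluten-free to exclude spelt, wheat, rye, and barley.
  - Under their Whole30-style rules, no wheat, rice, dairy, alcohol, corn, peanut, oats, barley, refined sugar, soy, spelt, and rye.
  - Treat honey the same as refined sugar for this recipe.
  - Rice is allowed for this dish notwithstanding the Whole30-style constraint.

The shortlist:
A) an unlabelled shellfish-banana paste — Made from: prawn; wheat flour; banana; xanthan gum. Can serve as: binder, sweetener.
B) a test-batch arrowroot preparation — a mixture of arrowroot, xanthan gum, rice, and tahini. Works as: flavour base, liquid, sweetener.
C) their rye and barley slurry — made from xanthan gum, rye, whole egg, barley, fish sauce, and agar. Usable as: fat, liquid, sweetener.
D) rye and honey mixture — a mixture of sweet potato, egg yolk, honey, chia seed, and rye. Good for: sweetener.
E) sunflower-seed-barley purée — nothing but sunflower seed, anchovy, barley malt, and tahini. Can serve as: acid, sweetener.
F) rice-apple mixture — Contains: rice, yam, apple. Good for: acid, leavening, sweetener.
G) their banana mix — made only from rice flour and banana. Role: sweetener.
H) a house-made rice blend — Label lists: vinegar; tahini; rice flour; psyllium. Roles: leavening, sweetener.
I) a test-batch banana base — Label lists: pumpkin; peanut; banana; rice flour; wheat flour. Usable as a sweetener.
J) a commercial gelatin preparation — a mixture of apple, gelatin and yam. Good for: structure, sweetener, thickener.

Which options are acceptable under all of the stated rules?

A: has wheat flour, so not gluten-free; has wheat flour, so not Whole30-style — out
B: rice is permitted under the Whole30-style carve-out; nothing else excluded — keep
C: has barley, so not gluten-free; has barley, so not Whole30-style (and 1 more) — out
D: has rye, so not gluten-free; has honey, so not Whole30-style (and 1 more) — out
E: has barley malt, so not gluten-free; has barley malt, so not Whole30-style — out
F: rice is permitted under the Whole30-style carve-out; nothing else excluded — keep
G: rice is permitted under the Whole30-style carve-out; nothing else excluded — OK
H: rice is permitted under the Whole30-style carve-out; nothing else excluded — OK
I: has wheat flour, so not gluten-free; has peanut, so not Whole30-style — out
J: only gelatin, yam and apple; none excluded — keep

B, F, G, H, J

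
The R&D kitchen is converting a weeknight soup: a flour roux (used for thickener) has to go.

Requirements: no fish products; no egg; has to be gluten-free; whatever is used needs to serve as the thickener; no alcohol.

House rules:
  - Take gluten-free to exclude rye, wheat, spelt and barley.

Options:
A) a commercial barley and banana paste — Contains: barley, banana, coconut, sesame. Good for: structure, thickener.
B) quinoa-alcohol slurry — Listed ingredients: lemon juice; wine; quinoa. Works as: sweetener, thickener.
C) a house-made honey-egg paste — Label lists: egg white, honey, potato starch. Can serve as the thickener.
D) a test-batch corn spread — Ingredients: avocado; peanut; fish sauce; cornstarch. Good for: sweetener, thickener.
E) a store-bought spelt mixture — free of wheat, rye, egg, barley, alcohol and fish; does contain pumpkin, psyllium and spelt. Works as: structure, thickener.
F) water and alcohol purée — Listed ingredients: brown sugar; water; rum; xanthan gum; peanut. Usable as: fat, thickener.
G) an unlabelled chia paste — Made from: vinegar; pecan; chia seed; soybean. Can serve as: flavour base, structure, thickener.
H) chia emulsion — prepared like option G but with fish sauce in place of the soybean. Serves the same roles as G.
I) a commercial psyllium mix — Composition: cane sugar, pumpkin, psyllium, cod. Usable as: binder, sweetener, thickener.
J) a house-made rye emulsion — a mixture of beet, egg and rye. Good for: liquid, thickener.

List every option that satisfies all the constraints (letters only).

G

A: has barley, so not gluten-free — reject
B: has wine, so not alcohol-free — no
C: has egg white, so not egg-free — reject
D: has fish sauce, so not fish-free — reject
E: has spelt, so not gluten-free — out
F: has rum, so not alcohol-free — reject
G: works as a thickener, no fish, gluten-free — keep
H: has fish sauce, so not fish-free — out
I: has cod, so not fish-free — reject
J: has rye, so not gluten-free; has egg, so not egg-free — reject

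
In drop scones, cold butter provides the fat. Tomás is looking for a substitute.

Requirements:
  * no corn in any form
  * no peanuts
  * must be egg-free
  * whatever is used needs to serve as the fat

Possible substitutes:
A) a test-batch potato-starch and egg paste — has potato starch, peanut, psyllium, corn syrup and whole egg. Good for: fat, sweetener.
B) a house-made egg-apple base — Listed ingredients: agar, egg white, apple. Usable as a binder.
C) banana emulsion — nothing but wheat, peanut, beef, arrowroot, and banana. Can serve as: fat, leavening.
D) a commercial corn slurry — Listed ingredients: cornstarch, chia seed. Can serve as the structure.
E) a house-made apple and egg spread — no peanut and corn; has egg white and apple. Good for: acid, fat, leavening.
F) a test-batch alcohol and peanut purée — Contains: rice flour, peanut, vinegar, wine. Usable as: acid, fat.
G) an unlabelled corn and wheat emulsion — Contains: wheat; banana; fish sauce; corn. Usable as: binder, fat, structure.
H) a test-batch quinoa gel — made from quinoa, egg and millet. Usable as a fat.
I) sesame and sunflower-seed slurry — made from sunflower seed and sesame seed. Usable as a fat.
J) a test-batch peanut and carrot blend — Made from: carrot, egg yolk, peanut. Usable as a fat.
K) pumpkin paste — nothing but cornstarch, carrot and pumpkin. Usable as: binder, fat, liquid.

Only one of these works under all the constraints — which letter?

A: has corn syrup, so not corn-free; has whole egg, so not egg-free (and 1 more) — no
B: not usable as a fat; has egg white, so not egg-free — no
C: has peanut, so not peanut-free — reject
D: not usable as a fat; has cornstarch, so not corn-free — out
E: has egg white, so not egg-free — no
F: has peanut, so not peanut-free — reject
G: has corn, so not corn-free — no
H: has egg, so not egg-free — out
I: only sesame seed and sunflower seed; none excluded — keep
J: has egg yolk, so not egg-free; has peanut, so not peanut-free — reject
K: has cornstarch, so not corn-free — reject

I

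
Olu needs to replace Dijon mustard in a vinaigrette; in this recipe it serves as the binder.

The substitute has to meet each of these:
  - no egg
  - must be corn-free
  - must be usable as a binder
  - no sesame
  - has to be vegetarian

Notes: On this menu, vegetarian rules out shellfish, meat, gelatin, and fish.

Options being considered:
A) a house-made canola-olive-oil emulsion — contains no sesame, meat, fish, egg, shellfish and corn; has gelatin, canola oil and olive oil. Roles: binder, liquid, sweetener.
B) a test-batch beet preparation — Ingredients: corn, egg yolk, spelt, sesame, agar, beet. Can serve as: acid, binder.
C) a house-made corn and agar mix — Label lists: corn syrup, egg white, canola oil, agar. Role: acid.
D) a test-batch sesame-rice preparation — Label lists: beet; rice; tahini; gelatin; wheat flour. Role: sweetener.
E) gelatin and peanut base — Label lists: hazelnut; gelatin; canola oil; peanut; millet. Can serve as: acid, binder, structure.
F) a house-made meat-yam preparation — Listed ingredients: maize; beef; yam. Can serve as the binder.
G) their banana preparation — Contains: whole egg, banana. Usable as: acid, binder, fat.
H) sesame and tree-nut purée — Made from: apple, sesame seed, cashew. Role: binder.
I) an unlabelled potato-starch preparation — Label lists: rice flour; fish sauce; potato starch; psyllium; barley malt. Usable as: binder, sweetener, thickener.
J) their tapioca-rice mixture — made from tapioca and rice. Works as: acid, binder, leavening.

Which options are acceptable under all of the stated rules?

J

A: has gelatin, so not vegetarian — no
B: has corn, so not corn-free; has egg yolk, so not egg-free (and 1 more) — reject
C: not usable as a binder; has corn syrup, so not corn-free (and 1 more) — out
D: not usable as a binder; has gelatin, so not vegetarian (and 1 more) — reject
E: has gelatin, so not vegetarian — no
F: has beef, so not vegetarian; has maize, so not corn-free — out
G: has whole egg, so not egg-free — reject
H: has sesame seed, so not sesame-free — reject
I: has fish sauce, so not vegetarian — no
J: vegetarian, no corn — OK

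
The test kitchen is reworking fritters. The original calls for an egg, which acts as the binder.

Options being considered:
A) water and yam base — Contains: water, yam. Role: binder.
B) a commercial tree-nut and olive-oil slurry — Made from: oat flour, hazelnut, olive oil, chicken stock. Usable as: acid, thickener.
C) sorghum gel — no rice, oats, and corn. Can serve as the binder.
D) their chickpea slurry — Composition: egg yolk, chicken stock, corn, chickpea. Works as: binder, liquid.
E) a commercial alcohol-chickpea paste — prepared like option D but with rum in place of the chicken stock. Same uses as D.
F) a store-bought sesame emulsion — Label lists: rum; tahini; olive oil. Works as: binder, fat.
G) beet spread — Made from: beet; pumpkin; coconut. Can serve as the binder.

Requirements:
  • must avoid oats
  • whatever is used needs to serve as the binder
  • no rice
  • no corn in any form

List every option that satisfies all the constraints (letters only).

A, C, F, G

A: only yam and water; none excluded — OK
B: not usable as a binder; has oat flour, so not oat-free — no
C: no rice, no oats — keep
D: has corn, so not corn-free — no
E: has corn, so not corn-free — no
F: only rum, tahini, and olive oil; none excluded — valid
G: works as a binder, no corn, no rice — keep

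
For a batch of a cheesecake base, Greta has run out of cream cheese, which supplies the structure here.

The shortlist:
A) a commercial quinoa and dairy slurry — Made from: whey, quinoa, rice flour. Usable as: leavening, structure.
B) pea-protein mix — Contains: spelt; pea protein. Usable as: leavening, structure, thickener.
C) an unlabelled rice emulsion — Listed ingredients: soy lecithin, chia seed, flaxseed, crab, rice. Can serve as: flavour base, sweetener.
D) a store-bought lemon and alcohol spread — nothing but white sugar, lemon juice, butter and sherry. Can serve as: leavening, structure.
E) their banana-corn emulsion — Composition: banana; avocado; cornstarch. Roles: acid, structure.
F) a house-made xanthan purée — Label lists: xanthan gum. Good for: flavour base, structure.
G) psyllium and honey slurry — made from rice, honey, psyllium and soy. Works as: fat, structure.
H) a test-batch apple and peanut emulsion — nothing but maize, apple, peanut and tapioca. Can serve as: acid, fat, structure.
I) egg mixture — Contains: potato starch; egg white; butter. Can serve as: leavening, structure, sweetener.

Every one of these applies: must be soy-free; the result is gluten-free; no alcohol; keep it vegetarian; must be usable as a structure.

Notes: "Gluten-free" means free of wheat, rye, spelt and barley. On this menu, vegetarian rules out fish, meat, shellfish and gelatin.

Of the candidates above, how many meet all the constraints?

A: only whey, rice flour and quinoa; none excluded — valid
B: has spelt, so not gluten-free — out
C: not usable as a structure; has crab, so not vegetarian (and 1 more) — reject
D: has sherry, so not alcohol-free — no
E: every rule checks out — keep
F: works as a structure, no soy, vegetarian — OK
G: has soy, so not soy-free — reject
H: nothing on the exclusion list — valid
I: every rule checks out — valid

5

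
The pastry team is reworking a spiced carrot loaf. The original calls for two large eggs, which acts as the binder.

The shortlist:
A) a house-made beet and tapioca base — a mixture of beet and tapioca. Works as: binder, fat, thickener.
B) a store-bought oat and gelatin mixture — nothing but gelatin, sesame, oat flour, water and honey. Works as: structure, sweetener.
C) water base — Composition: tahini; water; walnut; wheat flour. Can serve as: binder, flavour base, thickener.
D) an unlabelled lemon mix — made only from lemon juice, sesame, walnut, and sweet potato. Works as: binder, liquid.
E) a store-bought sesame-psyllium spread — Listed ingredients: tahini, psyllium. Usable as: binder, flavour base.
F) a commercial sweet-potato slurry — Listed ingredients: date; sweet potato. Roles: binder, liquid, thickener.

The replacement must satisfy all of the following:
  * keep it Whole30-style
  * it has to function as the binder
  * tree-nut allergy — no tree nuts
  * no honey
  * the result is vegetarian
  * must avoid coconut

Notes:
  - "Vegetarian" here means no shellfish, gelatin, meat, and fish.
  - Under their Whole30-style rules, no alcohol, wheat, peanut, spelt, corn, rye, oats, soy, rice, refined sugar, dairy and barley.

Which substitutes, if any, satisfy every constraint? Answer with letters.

A, E, F

A: works as a binder, no honey, no coconut — OK
B: not usable as a binder; has gelatin, so not vegetarian (and 2 more) — out
C: has wheat flour, so not Whole30-style; has walnut, so not tree-nut-free — out
D: has walnut, so not tree-nut-free — no
E: only tahini and psyllium; none excluded — valid
F: nothing on the exclusion list — valid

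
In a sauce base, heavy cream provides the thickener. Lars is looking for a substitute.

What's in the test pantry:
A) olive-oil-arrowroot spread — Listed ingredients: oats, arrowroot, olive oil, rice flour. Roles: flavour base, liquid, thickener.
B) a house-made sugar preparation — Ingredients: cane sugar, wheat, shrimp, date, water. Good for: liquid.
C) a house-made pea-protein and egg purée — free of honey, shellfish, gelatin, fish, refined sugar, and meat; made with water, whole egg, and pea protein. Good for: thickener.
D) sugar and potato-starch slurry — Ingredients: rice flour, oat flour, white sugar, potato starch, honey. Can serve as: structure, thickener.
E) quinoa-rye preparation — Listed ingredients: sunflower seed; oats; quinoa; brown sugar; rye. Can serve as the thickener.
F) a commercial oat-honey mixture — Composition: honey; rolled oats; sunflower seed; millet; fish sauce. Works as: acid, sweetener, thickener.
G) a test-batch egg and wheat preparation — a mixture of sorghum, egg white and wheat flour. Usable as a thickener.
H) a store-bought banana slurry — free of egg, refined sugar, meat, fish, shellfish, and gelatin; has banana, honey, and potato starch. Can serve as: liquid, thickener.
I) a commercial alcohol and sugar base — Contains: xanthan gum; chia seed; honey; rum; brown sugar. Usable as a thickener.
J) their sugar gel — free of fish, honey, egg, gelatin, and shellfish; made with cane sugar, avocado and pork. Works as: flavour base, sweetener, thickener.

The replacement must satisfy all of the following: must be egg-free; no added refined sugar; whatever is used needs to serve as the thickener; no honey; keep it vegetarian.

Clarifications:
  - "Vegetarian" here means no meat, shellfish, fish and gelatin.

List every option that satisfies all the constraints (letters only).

A

A: no honey, no refined sugar — valid
B: not usable as a thickener; has shrimp, so not vegetarian (and 1 more) — no
C: has whole egg, so not egg-free — out
D: has honey, so not honey-free; has white sugar, so not no-added-sugar — out
E: has brown sugar, so not no-added-sugar — no
F: has fish sauce, so not vegetarian; has honey, so not honey-free — reject
G: has egg white, so not egg-free — reject
H: has honey, so not honey-free — out
I: has honey, so not honey-free; has brown sugar, so not no-added-sugar — out
J: has pork, so not vegetarian; has cane sugar, so not no-added-sugar — out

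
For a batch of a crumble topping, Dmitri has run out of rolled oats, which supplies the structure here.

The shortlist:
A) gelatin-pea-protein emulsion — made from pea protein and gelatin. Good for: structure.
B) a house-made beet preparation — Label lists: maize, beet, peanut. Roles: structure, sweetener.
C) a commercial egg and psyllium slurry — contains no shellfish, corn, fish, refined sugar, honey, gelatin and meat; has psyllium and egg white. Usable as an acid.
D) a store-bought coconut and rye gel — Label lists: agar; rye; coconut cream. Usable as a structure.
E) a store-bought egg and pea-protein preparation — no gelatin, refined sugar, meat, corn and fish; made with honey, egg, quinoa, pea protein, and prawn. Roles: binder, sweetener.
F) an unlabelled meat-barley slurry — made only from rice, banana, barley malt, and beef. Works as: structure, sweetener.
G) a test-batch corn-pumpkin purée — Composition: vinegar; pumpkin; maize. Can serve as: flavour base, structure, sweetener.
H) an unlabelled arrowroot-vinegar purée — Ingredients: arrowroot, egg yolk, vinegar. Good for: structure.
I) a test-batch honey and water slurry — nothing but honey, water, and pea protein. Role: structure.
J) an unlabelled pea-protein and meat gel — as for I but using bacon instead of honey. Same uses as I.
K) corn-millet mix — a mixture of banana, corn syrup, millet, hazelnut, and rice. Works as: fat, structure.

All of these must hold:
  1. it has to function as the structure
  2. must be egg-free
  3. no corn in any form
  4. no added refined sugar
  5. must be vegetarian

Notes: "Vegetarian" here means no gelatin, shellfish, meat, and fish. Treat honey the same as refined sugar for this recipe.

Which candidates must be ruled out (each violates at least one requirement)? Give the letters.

A: has gelatin, so not vegetarian — out
B: has maize, so not corn-free — out
C: not usable as a structure; has egg white, so not egg-free — no
D: only coconut cream, rye and agar; none excluded — valid
E: not usable as a structure; has prawn, so not vegetarian (and 2 more) — no
F: has beef, so not vegetarian — reject
G: has maize, so not corn-free — reject
H: has egg yolk, so not egg-free — no
I: has honey, so not no-added-sugar — no
J: has bacon, so not vegetarian — no
K: has corn syrup, so not corn-free — out

A, B, C, E, F, G, H, I, J, K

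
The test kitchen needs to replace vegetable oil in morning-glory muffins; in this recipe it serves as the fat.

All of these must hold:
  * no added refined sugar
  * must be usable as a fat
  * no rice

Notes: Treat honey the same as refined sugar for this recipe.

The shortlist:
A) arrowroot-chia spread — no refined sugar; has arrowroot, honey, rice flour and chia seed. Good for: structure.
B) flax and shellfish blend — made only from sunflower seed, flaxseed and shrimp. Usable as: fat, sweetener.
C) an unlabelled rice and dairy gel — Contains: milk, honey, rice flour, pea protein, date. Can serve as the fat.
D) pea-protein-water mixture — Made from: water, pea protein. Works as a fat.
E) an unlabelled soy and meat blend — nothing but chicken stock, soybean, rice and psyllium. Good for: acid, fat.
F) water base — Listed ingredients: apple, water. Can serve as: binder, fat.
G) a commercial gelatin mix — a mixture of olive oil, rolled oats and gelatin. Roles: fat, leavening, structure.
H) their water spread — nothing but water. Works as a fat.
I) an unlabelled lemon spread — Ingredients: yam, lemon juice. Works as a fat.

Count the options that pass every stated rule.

6

A: not usable as a fat; has rice flour, so not rice-free (and 1 more) — out
B: only shrimp, sunflower seed and flaxseed; none excluded — keep
C: has rice flour, so not rice-free; has honey, so not no-added-sugar — out
D: no rice, no-added-sugar — keep
E: has rice, so not rice-free — no
F: only apple and water; none excluded — OK
G: nothing on the exclusion list — keep
H: only water; none excluded — OK
I: no-added-sugar, no rice — keep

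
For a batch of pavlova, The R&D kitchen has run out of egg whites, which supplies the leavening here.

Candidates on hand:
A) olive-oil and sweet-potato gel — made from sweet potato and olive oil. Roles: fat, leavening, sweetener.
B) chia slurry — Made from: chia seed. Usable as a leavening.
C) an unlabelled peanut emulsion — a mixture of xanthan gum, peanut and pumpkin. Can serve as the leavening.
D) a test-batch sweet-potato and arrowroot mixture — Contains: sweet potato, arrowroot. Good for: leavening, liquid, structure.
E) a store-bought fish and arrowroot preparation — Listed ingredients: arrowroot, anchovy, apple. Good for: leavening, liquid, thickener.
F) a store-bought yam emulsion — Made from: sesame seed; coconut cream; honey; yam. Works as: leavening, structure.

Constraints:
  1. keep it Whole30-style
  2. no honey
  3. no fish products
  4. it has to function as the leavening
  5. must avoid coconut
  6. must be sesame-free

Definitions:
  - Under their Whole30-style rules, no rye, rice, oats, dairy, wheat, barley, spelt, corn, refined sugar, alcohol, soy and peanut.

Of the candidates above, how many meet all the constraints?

A: works as a leavening, Whole30-style, no coconut — valid
B: every rule checks out — OK
C: has peanut, so not Whole30-style — out
D: only arrowroot and sweet potato; none excluded — keep
E: has anchovy, so not fish-free — reject
F: has honey, so not honey-free; has coconut cream, so not coconut-free (and 1 more) — reject

3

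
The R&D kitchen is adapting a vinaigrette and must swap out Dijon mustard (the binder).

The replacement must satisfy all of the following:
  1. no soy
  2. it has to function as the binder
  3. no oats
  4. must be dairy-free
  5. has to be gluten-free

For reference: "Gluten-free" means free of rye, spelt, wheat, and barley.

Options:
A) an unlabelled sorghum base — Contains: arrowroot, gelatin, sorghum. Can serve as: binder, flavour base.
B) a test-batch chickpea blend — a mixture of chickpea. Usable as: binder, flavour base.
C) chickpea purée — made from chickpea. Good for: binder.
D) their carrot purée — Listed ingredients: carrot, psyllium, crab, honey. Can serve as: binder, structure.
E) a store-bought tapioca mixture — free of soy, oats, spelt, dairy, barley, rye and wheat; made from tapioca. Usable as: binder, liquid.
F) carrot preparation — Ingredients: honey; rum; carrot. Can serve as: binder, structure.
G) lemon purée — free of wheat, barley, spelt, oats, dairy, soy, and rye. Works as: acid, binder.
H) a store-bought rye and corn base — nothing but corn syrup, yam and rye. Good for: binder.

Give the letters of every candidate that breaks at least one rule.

H

A: only gelatin, arrowroot, and sorghum; none excluded — valid
B: no oats, no dairy — keep
C: works as a binder, no oats, gluten-free — keep
D: works as a binder, no soy, no oats — keep
E: nothing on the exclusion list — keep
F: works as a binder, no oats, no dairy — valid
G: works as a binder, no oats, no dairy — keep
H: has rye, so not gluten-free — reject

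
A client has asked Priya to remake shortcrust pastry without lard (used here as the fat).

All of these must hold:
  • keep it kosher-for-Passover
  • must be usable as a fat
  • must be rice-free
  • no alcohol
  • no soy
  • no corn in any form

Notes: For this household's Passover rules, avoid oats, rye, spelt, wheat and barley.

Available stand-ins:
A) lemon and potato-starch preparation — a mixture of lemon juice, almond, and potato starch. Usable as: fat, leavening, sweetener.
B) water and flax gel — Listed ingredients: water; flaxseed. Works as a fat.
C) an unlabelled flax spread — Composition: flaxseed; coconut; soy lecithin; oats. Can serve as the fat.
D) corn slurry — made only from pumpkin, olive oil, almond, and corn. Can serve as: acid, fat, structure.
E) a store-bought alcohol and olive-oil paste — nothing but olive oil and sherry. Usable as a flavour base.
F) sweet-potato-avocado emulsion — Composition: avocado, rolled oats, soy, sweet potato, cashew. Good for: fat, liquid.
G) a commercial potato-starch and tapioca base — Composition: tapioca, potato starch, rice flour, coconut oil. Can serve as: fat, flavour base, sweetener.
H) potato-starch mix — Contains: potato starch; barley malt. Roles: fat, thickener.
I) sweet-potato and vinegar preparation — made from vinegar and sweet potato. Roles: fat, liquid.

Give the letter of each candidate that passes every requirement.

A: all constraints satisfied — OK
B: all constraints satisfied — keep
C: has oats, so not kosher-for-Passover; has soy lecithin, so not soy-free — reject
D: has corn, so not corn-free — reject
E: not usable as a fat; has sherry, so not alcohol-free — reject
F: has rolled oats, so not kosher-for-Passover; has soy, so not soy-free — reject
G: has rice flour, so not rice-free — no
H: has barley malt, so not kosher-for-Passover — reject
I: nothing on the exclusion list — valid

A, B, I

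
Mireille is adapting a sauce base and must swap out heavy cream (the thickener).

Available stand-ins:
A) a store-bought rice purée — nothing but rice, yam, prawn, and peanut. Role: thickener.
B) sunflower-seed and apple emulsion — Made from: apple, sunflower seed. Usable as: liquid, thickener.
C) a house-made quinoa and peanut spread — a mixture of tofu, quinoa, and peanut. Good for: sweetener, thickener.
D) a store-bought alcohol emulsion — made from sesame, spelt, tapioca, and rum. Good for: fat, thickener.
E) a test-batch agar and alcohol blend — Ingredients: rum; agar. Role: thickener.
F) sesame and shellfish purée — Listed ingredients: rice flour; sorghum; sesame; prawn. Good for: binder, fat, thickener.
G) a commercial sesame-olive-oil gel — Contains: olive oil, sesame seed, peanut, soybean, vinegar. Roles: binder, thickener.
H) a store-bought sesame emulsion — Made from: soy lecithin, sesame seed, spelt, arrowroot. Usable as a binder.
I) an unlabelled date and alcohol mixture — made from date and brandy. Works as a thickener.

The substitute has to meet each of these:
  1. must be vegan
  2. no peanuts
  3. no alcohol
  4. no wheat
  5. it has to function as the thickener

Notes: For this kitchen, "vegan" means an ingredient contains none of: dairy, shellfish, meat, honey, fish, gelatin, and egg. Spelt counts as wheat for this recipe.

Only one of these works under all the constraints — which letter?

A: has prawn, so not vegan; has peanut, so not peanut-free — reject
B: all constraints satisfied — OK
C: has peanut, so not peanut-free — no
D: has spelt, so not wheat-free; has rum, so not alcohol-free — out
E: has rum, so not alcohol-free — reject
F: has prawn, so not vegan — no
G: has peanut, so not peanut-free — reject
H: not usable as a thickener; has spelt, so not wheat-free — reject
I: has brandy, so not alcohol-free — out

B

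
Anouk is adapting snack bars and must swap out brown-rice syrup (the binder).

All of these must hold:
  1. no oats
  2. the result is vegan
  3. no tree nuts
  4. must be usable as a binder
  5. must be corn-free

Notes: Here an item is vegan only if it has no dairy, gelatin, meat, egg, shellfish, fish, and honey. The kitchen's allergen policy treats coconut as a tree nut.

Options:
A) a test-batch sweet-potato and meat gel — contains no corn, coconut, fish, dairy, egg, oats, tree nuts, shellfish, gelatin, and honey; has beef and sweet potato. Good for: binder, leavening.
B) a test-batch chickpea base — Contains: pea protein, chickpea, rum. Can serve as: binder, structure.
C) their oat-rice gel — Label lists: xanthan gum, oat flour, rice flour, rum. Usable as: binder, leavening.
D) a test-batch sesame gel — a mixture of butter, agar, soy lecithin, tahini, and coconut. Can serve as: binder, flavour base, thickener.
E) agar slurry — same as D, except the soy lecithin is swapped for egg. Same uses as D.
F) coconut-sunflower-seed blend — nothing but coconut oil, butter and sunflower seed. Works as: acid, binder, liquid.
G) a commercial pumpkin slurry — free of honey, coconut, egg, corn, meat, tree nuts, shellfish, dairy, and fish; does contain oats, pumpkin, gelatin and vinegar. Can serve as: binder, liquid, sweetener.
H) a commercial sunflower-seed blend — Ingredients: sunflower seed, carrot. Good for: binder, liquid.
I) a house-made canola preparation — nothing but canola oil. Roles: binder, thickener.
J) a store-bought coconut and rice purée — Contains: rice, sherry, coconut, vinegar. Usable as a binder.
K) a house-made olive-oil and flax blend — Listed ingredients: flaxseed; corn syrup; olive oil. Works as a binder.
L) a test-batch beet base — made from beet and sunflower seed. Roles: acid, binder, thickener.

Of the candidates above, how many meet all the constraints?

A: has beef, so not vegan — no
B: nothing on the exclusion list — valid
C: has oat flour, so not oat-free — reject
D: has butter, so not vegan; has coconut, so not tree-nut-free — reject
E: has butter, so not vegan; has coconut, so not tree-nut-free — no
F: has butter, so not vegan; has coconut oil, so not tree-nut-free — reject
G: has gelatin, so not vegan; has oats, so not oat-free — reject
H: all constraints satisfied — keep
I: works as a binder, tree-nut-free, no corn — OK
J: has coconut, so not tree-nut-free — out
K: has corn syrup, so not corn-free — out
L: every rule checks out — keep

4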